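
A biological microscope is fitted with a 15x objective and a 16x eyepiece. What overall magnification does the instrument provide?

240

The overall magnification of a compound microscope is the product of the objective and eyepiece magnifications:
M = M_obj x M_eye = 15 x 16 = 240.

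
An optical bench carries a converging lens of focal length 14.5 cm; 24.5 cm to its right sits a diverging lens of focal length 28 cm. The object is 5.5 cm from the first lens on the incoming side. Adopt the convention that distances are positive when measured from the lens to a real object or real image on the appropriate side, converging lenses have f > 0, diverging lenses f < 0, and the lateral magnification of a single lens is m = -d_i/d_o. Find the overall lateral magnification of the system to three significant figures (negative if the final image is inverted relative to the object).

0.735

Lens 1: 1/d_i1 = 1/f_1 - 1/d_o1 = 1/14.5 - 1/5.5 = -0.11285 cm^-1, so d_i1 = -8.861 cm.
m_1 = -(-8.861)/5.5 = 1.6111.
With d_i1 < 0 the first image is virtual and lies on the object side; the object distance for lens 2 is d_o2 = 24.5 - (-8.861) = 33.361 cm.
Lens 2: 1/d_i2 = 1/f_2 - 1/d_o2 = 1/(-28) - 1/(33.361) = -0.06569 cm^-1, so d_i2 = -15.223 cm.
m_2 = -(-15.223)/(33.361) = 0.4563.
Total m = m_1 x m_2 = (1.6111)(0.4563) = 0.7352.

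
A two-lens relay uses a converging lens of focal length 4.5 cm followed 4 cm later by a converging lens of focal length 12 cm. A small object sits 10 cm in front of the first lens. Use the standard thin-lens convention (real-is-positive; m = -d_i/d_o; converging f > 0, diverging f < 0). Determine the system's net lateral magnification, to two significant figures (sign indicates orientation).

-0.61

First lens: d_i1 = 1/(1/4.5 - 1/10) = 8.182 cm.
m_1 = -(8.182)/10 = -0.8182.
This image would form 8.182 cm past lens 1, i.e. 4.182 cm beyond lens 2, so it is a virtual object for lens 2: d_o2 = 4 - 8.182 = -4.182 cm.
Second lens: d_i2 = 1/(1/12 - 1/(-4.182)) = 3.101 cm.
m_2 = -(3.101)/(-4.182) = 0.7416.
Total m = m_1 x m_2 = (-0.8182)(0.7416) = -0.6067.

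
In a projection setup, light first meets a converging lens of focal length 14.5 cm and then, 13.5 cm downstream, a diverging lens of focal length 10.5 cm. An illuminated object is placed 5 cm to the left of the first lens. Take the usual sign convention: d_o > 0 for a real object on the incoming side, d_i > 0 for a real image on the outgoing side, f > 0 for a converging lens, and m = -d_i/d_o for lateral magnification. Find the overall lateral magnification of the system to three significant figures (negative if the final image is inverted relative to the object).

0.507

Applying the thin-lens equation to the first lens, 1/14.5 = 1/5 + 1/d_i1, which gives d_i1 = -7.632 cm.
Its lateral magnification is m_1 = -d_i1/d_o1 = -(-7.632)/5 = 1.5263.
The intermediate image is virtual, 7.632 cm to the left of lens 1, so d_o2 = L - d_i1 = 13.5 - (-7.632) = 21.132 cm.
Applying the thin-lens equation again with f_2 = -10.5 cm and d_o2 = 21.132 cm gives d_i2 = -7.015 cm.
m_2 = -(-7.015)/(21.132) = 0.3319.
Total m = m_1 x m_2 = (1.5263)(0.3319) = 0.5067.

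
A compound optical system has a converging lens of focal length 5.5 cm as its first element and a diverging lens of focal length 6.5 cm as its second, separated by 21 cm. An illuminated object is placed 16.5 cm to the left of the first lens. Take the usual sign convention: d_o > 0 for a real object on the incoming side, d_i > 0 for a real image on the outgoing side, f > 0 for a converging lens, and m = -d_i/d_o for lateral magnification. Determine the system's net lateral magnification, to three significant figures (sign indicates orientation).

Lens 1: 1/d_i1 = 1/f_1 - 1/d_o1 = 1/5.5 - 1/16.5 = 0.12121 cm^-1, so d_i1 = 8.250 cm.
m_1 = -(8.250)/16.5 = -0.5000.
Object distance for lens 2: d_o2 = 21 - 8.250 = 12.750 cm.
Lens 2: 1/d_i2 = 1/f_2 - 1/d_o2 = 1/(-6.5) - 1/(12.750) = -0.23228 cm^-1, so d_i2 = -4.305 cm.
m_2 = -(-4.305)/(12.750) = 0.3377.
Overall magnification: m = m_1 m_2 = -0.1688.

-0.169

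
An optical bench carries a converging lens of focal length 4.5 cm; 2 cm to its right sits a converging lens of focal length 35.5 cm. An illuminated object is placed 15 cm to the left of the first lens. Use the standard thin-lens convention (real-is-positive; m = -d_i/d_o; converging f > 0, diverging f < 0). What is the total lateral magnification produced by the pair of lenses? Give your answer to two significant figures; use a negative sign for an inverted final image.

-0.38

Applying the thin-lens equation to the first lens, 1/4.5 = 1/15 + 1/d_i1, which gives d_i1 = 6.429 cm.
Its lateral magnification is m_1 = -d_i1/d_o1 = -(6.429)/15 = -0.4286.
Since 6.429 cm > 2 cm, the first image lies past the second lens and serves as a virtual object: d_o2 = L - d_i1 = -4.429 cm.
Applying the thin-lens equation again with f_2 = 35.5 cm and d_o2 = -4.429 cm gives d_i2 = 3.937 cm.
m_2 = -(3.937)/(-4.429) = 0.8891.
Overall magnification: m = m_1 m_2 = -0.3810.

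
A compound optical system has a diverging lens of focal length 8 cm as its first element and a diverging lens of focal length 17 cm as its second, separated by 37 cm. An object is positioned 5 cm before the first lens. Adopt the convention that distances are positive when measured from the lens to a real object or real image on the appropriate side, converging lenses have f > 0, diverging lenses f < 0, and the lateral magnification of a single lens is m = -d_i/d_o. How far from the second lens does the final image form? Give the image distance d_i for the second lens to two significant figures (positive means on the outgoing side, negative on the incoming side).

-12 cm

First lens: d_i1 = 1/(1/(-8) - 1/5) = -3.077 cm.
The intermediate image is virtual, 3.077 cm to the left of lens 1, so d_o2 = L - d_i1 = 37 - (-3.077) = 40.077 cm.
Second lens: d_i2 = 1/(1/(-17) - 1/(40.077)) = -11.937 cm.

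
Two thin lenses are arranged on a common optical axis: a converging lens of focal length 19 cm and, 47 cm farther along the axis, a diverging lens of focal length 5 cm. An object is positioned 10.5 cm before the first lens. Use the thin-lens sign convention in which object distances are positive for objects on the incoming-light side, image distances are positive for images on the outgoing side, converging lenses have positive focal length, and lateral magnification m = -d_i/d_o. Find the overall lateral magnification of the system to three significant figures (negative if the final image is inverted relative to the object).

First lens: d_i1 = 1/(1/19 - 1/10.5) = -23.471 cm.
m_1 = -(-23.471)/10.5 = 2.2353.
The intermediate image is virtual, 23.471 cm to the left of lens 1, so d_o2 = L - d_i1 = 47 - (-23.471) = 70.471 cm.
Second lens: d_i2 = 1/(1/(-5) - 1/(70.471)) = -4.669 cm.
m_2 = -(-4.669)/(70.471) = 0.0663.
The system's lateral magnification is m_1 m_2 = (2.2353)(0.0663) = 0.1481.

0.148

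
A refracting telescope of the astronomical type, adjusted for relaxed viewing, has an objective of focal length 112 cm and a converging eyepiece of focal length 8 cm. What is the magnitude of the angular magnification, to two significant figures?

14

|M| = f_obj/|f_eye| = 112/8 = 14.000.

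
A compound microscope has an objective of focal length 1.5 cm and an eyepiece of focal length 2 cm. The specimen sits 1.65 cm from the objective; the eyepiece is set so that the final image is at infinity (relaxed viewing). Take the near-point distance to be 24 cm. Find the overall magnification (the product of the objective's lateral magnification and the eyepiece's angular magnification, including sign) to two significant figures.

-120

Objective: 1/d_i = 1/f_obj - 1/d_o = 1/1.5 - 1/1.65 = 0.06061 cm^-1, so d_i = 16.500 cm.
m_obj = -d_i/d_o = -16.500/1.65 = -10.000.
Eyepiece angular magnification (image at infinity): M_eye = D/f_e = 24/2 = 12.000.
Overall M = m_obj x M_eye = (-10.000)(12.000) = -120.00.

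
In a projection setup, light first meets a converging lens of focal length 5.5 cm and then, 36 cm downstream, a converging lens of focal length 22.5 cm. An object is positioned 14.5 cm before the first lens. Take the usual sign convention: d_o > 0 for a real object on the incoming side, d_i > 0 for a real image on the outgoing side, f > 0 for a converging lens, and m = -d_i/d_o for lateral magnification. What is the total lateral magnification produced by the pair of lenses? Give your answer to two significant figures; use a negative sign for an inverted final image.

First lens: d_i1 = 1/(1/5.5 - 1/14.5) = 8.861 cm.
m_1 = -(8.861)/14.5 = -0.6111.
Object distance for lens 2: d_o2 = 36 - 8.861 = 27.139 cm.
Second lens: d_i2 = 1/(1/22.5 - 1/(27.139)) = 131.632 cm.
m_2 = -(131.632)/(27.139) = -4.8503.
Overall magnification: m = m_1 m_2 = 2.9641.

3.0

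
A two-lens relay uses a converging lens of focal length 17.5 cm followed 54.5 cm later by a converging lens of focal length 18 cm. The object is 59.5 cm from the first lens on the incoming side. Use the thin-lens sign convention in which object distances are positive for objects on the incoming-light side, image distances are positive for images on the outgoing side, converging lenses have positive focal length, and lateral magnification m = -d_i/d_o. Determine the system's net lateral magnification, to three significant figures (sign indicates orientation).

Applying the thin-lens equation to the first lens, 1/17.5 = 1/59.5 + 1/d_i1, which gives d_i1 = 24.792 cm.
Its lateral magnification is m_1 = -d_i1/d_o1 = -(24.792)/59.5 = -0.4167.
That image sits 29.708 cm in front of the second lens, so d_o2 = 29.708 cm.
Applying the thin-lens equation again with f_2 = 18 cm and d_o2 = 29.708 cm gives d_i2 = 45.673 cm.
m_2 = -(45.673)/(29.708) = -1.5374.
Total m = m_1 x m_2 = (-0.4167)(-1.5374) = 0.6406.

0.641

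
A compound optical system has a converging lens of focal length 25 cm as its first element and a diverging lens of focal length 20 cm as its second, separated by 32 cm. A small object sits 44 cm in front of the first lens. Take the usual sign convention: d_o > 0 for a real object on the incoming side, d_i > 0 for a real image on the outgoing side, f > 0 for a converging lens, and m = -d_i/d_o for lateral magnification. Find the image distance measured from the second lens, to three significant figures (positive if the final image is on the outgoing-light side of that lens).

-87.9 cm

Lens 1: 1/d_i1 = 1/f_1 - 1/d_o1 = 1/25 - 1/44 = 0.01727 cm^-1, so d_i1 = 57.895 cm.
Since 57.895 cm > 32 cm, the first image lies past the second lens and serves as a virtual object: d_o2 = L - d_i1 = -25.895 cm.
Lens 2: 1/d_i2 = 1/f_2 - 1/d_o2 = 1/(-20) - 1/(-25.895) = -0.01138 cm^-1, so d_i2 = -87.857 cm.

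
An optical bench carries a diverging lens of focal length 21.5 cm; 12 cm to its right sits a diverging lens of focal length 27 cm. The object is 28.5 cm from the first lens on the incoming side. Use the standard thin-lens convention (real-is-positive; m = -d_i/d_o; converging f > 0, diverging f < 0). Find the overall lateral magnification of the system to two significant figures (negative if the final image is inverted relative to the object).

First lens: d_i1 = 1/(1/(-21.5) - 1/28.5) = -12.255 cm.
m_1 = -(-12.255)/28.5 = 0.4300.
The intermediate image is virtual, 12.255 cm to the left of lens 1, so d_o2 = L - d_i1 = 12 - (-12.255) = 24.255 cm.
Second lens: d_i2 = 1/(1/(-27) - 1/(24.255)) = -12.777 cm.
m_2 = -(-12.777)/(24.255) = 0.5268.
Total m = m_1 x m_2 = (0.4300)(0.5268) = 0.2265.

0.23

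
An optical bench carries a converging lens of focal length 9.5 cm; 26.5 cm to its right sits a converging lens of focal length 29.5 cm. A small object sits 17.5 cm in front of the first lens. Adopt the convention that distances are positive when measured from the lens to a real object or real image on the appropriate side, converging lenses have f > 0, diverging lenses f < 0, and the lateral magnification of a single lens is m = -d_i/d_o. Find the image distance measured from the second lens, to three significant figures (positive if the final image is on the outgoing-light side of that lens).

First lens: d_i1 = 1/(1/9.5 - 1/17.5) = 20.781 cm.
That image sits 5.719 cm in front of the second lens, so d_o2 = 5.719 cm.
Second lens: d_i2 = 1/(1/29.5 - 1/(5.719)) = -7.094 cm.

-7.09 cm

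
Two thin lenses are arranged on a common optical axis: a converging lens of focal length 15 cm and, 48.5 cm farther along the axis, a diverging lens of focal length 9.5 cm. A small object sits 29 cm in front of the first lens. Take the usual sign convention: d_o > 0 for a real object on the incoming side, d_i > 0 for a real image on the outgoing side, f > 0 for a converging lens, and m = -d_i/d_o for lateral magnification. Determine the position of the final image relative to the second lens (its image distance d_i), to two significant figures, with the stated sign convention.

Lens 1: 1/d_i1 = 1/f_1 - 1/d_o1 = 1/15 - 1/29 = 0.03218 cm^-1, so d_i1 = 31.071 cm.
That image sits 17.429 cm in front of the second lens, so d_o2 = 17.429 cm.
Lens 2: 1/d_i2 = 1/f_2 - 1/d_o2 = 1/(-9.5) - 1/(17.429) = -0.16264 cm^-1, so d_i2 = -6.149 cm.

-6.1 cm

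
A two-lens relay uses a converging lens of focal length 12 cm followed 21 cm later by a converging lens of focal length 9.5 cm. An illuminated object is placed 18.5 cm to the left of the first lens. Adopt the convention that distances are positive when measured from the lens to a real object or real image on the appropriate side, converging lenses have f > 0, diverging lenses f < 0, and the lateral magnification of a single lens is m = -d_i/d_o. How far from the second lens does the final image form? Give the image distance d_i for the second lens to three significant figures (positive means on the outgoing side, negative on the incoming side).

5.52 cm

Applying the thin-lens equation to the first lens, 1/12 = 1/18.5 + 1/d_i1, which gives d_i1 = 34.154 cm.
This image would form 34.154 cm past lens 1, i.e. 13.154 cm beyond lens 2, so it is a virtual object for lens 2: d_o2 = 21 - 34.154 = -13.154 cm.
Applying the thin-lens equation again with f_2 = 9.5 cm and d_o2 = -13.154 cm gives d_i2 = 5.516 cm.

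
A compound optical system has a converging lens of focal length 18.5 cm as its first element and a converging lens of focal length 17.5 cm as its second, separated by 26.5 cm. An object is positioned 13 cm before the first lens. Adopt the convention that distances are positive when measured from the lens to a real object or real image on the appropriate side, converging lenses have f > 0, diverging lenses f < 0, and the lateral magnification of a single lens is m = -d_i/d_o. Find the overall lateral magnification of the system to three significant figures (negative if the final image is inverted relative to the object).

Applying the thin-lens equation to the first lens, 1/18.5 = 1/13 + 1/d_i1, which gives d_i1 = -43.727 cm.
Its lateral magnification is m_1 = -d_i1/d_o1 = -(-43.727)/13 = 3.3636.
The intermediate image is virtual, 43.727 cm to the left of lens 1, so d_o2 = L - d_i1 = 26.5 - (-43.727) = 70.227 cm.
Applying the thin-lens equation again with f_2 = 17.5 cm and d_o2 = 70.227 cm gives d_i2 = 23.308 cm.
m_2 = -(23.308)/(70.227) = -0.3319.
The system's lateral magnification is m_1 m_2 = (3.3636)(-0.3319) = -1.1164.

-1.12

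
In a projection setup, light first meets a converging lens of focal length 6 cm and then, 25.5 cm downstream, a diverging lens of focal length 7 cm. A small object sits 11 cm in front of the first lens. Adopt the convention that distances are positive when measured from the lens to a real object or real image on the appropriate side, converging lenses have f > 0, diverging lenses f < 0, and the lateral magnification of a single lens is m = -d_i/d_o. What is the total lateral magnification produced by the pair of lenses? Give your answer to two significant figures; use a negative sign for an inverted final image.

-0.44

Lens 1: 1/d_i1 = 1/f_1 - 1/d_o1 = 1/6 - 1/11 = 0.07576 cm^-1, so d_i1 = 13.200 cm.
m_1 = -(13.200)/11 = -1.2000.
The intermediate image is 13.200 cm to the right of lens 1, so d_o2 = L - d_i1 = 25.5 - 13.200 = 12.300 cm.
Lens 2: 1/d_i2 = 1/f_2 - 1/d_o2 = 1/(-7) - 1/(12.300) = -0.22416 cm^-1, so d_i2 = -4.461 cm.
m_2 = -(-4.461)/(12.300) = 0.3627.
Overall magnification: m = m_1 m_2 = -0.4352.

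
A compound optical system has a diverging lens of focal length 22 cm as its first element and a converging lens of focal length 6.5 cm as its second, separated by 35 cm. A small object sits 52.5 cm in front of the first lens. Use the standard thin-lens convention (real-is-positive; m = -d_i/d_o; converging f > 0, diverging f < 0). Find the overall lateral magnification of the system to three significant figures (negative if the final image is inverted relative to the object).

-0.0436

Applying the thin-lens equation to the first lens, 1/(-22) = 1/52.5 + 1/d_i1, which gives d_i1 = -15.503 cm.
Its lateral magnification is m_1 = -d_i1/d_o1 = -(-15.503)/52.5 = 0.2953.
The intermediate image is virtual, 15.503 cm to the left of lens 1, so d_o2 = L - d_i1 = 35 - (-15.503) = 50.503 cm.
Applying the thin-lens equation again with f_2 = 6.5 cm and d_o2 = 50.503 cm gives d_i2 = 7.460 cm.
m_2 = -(7.460)/(50.503) = -0.1477.
Overall magnification: m = m_1 m_2 = -0.0436.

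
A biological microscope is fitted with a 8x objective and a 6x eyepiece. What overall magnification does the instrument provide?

The overall magnification of a compound microscope is the product of the objective and eyepiece magnifications:
M = M_obj x M_eye = 8 x 6 = 48.

48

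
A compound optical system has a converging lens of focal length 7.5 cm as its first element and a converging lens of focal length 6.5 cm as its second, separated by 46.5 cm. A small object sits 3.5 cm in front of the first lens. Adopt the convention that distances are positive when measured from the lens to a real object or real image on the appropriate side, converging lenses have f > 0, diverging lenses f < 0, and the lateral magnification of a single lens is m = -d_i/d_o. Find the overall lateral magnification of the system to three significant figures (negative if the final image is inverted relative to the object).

-0.262

First lens: d_i1 = 1/(1/7.5 - 1/3.5) = -6.563 cm.
m_1 = -(-6.563)/3.5 = 1.8750.
The intermediate image is virtual, 6.563 cm to the left of lens 1, so d_o2 = L - d_i1 = 46.5 - (-6.563) = 53.062 cm.
Second lens: d_i2 = 1/(1/6.5 - 1/(53.062)) = 7.407 cm.
m_2 = -(7.407)/(53.062) = -0.1396.
Total m = m_1 x m_2 = (1.8750)(-0.1396) = -0.2617.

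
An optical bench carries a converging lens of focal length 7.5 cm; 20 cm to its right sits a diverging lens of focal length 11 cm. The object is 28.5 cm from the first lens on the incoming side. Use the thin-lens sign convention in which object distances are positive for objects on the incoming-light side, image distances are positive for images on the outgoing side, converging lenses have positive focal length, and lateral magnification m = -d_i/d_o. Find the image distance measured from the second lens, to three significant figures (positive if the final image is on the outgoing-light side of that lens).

Applying the thin-lens equation to the first lens, 1/7.5 = 1/28.5 + 1/d_i1, which gives d_i1 = 10.179 cm.
Object distance for lens 2: d_o2 = 20 - 10.179 = 9.821 cm.
Applying the thin-lens equation again with f_2 = -11 cm and d_o2 = 9.821 cm gives d_i2 = -5.189 cm.

-5.19 cm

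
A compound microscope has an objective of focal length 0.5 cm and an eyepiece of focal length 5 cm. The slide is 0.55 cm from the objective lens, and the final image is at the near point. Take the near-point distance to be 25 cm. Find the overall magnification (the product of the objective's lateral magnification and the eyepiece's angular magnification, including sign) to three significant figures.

Objective: 1/d_i = 1/f_obj - 1/d_o = 1/0.5 - 1/0.55 = 0.18182 cm^-1, so d_i = 5.500 cm.
m_obj = -d_i/d_o = -5.500/0.55 = -10.000.
Eyepiece angular magnification (image at near point): M_eye = 1 + D/f_e = 1 + 25/5 = 6.000.
Overall M = m_obj x M_eye = (-10.000)(6.000) = -60.00.

-60.0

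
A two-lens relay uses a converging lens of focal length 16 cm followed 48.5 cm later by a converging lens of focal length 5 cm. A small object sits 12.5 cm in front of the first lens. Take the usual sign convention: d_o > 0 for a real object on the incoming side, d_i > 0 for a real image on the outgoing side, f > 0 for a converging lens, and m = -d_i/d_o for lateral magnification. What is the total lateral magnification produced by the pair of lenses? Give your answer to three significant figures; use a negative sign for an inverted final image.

First lens: d_i1 = 1/(1/16 - 1/12.5) = -57.143 cm.
m_1 = -(-57.143)/12.5 = 4.5714.
With d_i1 < 0 the first image is virtual and lies on the object side; the object distance for lens 2 is d_o2 = 48.5 - (-57.143) = 105.643 cm.
Second lens: d_i2 = 1/(1/5 - 1/(105.643)) = 5.248 cm.
m_2 = -(5.248)/(105.643) = -0.0497.
The system's lateral magnification is m_1 m_2 = (4.5714)(-0.0497) = -0.2271.

-0.227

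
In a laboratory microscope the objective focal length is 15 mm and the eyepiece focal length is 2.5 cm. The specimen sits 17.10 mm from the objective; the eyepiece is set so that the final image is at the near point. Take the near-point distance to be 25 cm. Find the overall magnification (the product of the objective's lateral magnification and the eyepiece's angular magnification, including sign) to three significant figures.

Convert to cm: f_obj = 15 mm = 1.5 cm; d_o = 17.10 mm = 1.71 cm.
Objective: 1/d_i = 1/f_obj - 1/d_o = 1/1.5 - 1/1.71 = 0.08187 cm^-1, so d_i = 12.214 cm.
m_obj = -d_i/d_o = -12.214/1.71 = -7.143.
Eyepiece angular magnification (image at near point): M_eye = 1 + D/f_e = 1 + 25/2.5 = 11.000.
Overall M = m_obj x M_eye = (-7.143)(11.000) = -78.57.

-78.6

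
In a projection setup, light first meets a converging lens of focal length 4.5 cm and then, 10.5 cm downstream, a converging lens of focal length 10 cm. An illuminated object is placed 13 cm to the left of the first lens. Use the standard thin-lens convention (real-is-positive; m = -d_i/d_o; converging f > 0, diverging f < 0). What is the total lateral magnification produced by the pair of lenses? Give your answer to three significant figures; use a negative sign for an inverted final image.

Lens 1: 1/d_i1 = 1/f_1 - 1/d_o1 = 1/4.5 - 1/13 = 0.14530 cm^-1, so d_i1 = 6.882 cm.
m_1 = -(6.882)/13 = -0.5294.
The intermediate image is 6.882 cm to the right of lens 1, so d_o2 = L - d_i1 = 10.5 - 6.882 = 3.618 cm.
Lens 2: 1/d_i2 = 1/f_2 - 1/d_o2 = 1/10 - 1/(3.618) = -0.17642 cm^-1, so d_i2 = -5.668 cm.
m_2 = -(-5.668)/(3.618) = 1.5668.
Total m = m_1 x m_2 = (-0.5294)(1.5668) = -0.8295.

-0.829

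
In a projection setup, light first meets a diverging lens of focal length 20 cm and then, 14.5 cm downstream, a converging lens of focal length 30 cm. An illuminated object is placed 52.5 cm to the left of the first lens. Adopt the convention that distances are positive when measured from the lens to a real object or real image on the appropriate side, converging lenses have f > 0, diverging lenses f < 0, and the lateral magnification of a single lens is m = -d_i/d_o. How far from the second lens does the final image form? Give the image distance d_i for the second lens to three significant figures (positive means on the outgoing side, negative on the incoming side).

Lens 1: 1/d_i1 = 1/f_1 - 1/d_o1 = 1/(-20) - 1/52.5 = -0.06905 cm^-1, so d_i1 = -14.483 cm.
The intermediate image is virtual, 14.483 cm to the left of lens 1, so d_o2 = L - d_i1 = 14.5 - (-14.483) = 28.983 cm.
Lens 2: 1/d_i2 = 1/f_2 - 1/d_o2 = 1/30 - 1/(28.983) = -0.00117 cm^-1, so d_i2 = -854.746 cm.

-855 cm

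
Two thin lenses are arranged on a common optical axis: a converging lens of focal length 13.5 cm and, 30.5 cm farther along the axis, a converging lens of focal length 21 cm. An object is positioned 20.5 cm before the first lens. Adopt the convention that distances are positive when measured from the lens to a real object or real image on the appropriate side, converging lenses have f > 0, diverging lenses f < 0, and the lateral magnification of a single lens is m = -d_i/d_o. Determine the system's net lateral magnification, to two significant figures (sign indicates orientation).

-1.3

Applying the thin-lens equation to the first lens, 1/13.5 = 1/20.5 + 1/d_i1, which gives d_i1 = 39.536 cm.
Its lateral magnification is m_1 = -d_i1/d_o1 = -(39.536)/20.5 = -1.9286.
This image would form 39.536 cm past lens 1, i.e. 9.036 cm beyond lens 2, so it is a virtual object for lens 2: d_o2 = 30.5 - 39.536 = -9.036 cm.
Applying the thin-lens equation again with f_2 = 21 cm and d_o2 = -9.036 cm gives d_i2 = 6.317 cm.
m_2 = -(6.317)/(-9.036) = 0.6992.
Overall magnification: m = m_1 m_2 = -1.3484.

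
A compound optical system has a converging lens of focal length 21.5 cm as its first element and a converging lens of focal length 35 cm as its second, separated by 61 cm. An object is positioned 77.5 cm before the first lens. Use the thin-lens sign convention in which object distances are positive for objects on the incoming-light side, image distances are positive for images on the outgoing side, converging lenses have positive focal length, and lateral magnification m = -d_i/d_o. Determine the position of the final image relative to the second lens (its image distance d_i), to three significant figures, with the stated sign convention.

-291 cm

First lens: d_i1 = 1/(1/21.5 - 1/77.5) = 29.754 cm.
The intermediate image is 29.754 cm to the right of lens 1, so d_o2 = L - d_i1 = 61 - 29.754 = 31.246 cm.
Second lens: d_i2 = 1/(1/35 - 1/(31.246)) = -291.278 cm.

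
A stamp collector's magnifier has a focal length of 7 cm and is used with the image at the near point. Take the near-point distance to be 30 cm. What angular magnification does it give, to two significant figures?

M = 1 + D/f = 1 + 30/7 = 5.286.

5.3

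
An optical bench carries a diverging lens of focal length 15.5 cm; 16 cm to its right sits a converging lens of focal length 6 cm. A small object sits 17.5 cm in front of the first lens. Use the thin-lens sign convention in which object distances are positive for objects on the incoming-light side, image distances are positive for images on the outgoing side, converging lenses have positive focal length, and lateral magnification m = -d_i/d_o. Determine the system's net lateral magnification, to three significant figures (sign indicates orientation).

-0.155

Lens 1: 1/d_i1 = 1/f_1 - 1/d_o1 = 1/(-15.5) - 1/17.5 = -0.12166 cm^-1, so d_i1 = -8.220 cm.
m_1 = -(-8.220)/17.5 = 0.4697.
With d_i1 < 0 the first image is virtual and lies on the object side; the object distance for lens 2 is d_o2 = 16 - (-8.220) = 24.220 cm.
Lens 2: 1/d_i2 = 1/f_2 - 1/d_o2 = 1/6 - 1/(24.220) = 0.12538 cm^-1, so d_i2 = 7.976 cm.
m_2 = -(7.976)/(24.220) = -0.3293.
Total m = m_1 x m_2 = (0.4697)(-0.3293) = -0.1547.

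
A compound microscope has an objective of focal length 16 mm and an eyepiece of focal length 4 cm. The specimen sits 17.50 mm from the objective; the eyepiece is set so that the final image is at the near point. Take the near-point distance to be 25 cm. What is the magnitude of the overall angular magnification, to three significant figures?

77.3

Convert to cm: f_obj = 16 mm = 1.6 cm; d_o = 17.50 mm = 1.75 cm.
Objective: 1/d_i = 1/f_obj - 1/d_o = 1/1.6 - 1/1.75 = 0.05357 cm^-1, so d_i = 18.667 cm.
m_obj = -d_i/d_o = -18.667/1.75 = -10.667.
Eyepiece angular magnification (image at near point): M_eye = 1 + D/f_e = 1 + 25/4 = 7.250.
Overall M = m_obj x M_eye = (-10.667)(7.250) = -77.33.
|M| = 77.33.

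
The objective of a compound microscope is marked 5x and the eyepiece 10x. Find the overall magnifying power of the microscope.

50

The overall magnification of a compound microscope is the product of the objective and eyepiece magnifications:
M = M_obj x M_eye = 5 x 10 = 50.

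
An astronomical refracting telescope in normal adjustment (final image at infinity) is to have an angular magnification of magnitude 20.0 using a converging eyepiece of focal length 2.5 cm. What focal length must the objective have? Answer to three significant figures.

50.0 cm

|M| = f_obj/|f_eye|, so f_obj = |M| x |f_eye| = 20.0 x 2.5 = 50.000 cm.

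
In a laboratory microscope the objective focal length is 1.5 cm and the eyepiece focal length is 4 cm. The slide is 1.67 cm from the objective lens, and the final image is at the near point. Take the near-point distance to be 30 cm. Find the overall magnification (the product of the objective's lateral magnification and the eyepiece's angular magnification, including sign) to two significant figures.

Objective: 1/d_i = 1/f_obj - 1/d_o = 1/1.5 - 1/1.67 = 0.06786 cm^-1, so d_i = 14.735 cm.
m_obj = -d_i/d_o = -14.735/1.67 = -8.824.
Eyepiece angular magnification (image at near point): M_eye = 1 + D/f_e = 1 + 30/4 = 8.500.
Overall M = m_obj x M_eye = (-8.824)(8.500) = -75.00.

-75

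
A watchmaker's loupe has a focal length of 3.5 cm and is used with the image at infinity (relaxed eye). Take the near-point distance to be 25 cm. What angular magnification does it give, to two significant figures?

M = D/f = 25/3.5 = 7.143.

7.1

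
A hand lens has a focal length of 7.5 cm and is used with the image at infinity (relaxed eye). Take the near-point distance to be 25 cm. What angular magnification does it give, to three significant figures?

M = D/f = 25/7.5 = 3.333.

3.33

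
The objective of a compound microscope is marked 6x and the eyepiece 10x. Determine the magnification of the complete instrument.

The overall magnification of a compound microscope is the product of the objective and eyepiece magnifications:
M = M_obj x M_eye = 6 x 10 = 60.

60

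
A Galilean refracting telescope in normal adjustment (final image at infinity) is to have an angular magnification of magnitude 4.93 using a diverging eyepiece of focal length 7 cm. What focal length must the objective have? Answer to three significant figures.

34.5 cm

|M| = f_obj/|f_eye|, so f_obj = |M| x |f_eye| = 4.93 x 7 = 34.510 cm.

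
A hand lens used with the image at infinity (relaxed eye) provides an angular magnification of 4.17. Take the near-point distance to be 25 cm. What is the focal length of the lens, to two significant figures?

For the image at infinity, M = D/f.
f = D/M = 25/4.17 = 5.995 cm.

6.0 cm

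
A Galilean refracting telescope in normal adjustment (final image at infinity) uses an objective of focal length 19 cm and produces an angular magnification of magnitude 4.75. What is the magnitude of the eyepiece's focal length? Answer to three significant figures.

4.00 cm

|M| = f_obj/|f_eye|, so |f_eye| = f_obj/|M| = 19/4.75 = 4.000 cm.
(The eyepiece is diverging, so its signed focal length is -4.000 cm.)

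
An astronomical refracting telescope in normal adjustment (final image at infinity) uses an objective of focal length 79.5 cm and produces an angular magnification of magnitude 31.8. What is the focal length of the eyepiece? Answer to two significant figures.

|M| = f_obj/f_eye, so f_eye = f_obj/|M| = 79.5/31.8 = 2.500 cm.

2.5 cm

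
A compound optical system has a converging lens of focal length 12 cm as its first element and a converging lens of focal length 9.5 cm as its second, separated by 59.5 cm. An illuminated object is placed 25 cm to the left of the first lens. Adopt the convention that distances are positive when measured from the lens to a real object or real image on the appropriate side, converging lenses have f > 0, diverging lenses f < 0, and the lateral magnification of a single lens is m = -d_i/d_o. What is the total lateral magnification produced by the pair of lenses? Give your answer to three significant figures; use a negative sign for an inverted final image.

0.326

Lens 1: 1/d_i1 = 1/f_1 - 1/d_o1 = 1/12 - 1/25 = 0.04333 cm^-1, so d_i1 = 23.077 cm.
m_1 = -(23.077)/25 = -0.9231.
The intermediate image is 23.077 cm to the right of lens 1, so d_o2 = L - d_i1 = 59.5 - 23.077 = 36.423 cm.
Lens 2: 1/d_i2 = 1/f_2 - 1/d_o2 = 1/9.5 - 1/(36.423) = 0.07781 cm^-1, so d_i2 = 12.852 cm.
m_2 = -(12.852)/(36.423) = -0.3529.
Total m = m_1 x m_2 = (-0.9231)(-0.3529) = 0.3257.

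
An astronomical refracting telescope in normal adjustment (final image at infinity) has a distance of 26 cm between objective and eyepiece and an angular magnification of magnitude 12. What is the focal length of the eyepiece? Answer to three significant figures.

2.00 cm

In normal adjustment the tube length equals f_obj + f_eye and |M| = f_obj/f_eye.
So f_obj = 12 f_eye and 12 f_eye + f_eye = 26 cm, giving f_eye = 26/13 = 2.000 cm and f_obj = 24.000 cm.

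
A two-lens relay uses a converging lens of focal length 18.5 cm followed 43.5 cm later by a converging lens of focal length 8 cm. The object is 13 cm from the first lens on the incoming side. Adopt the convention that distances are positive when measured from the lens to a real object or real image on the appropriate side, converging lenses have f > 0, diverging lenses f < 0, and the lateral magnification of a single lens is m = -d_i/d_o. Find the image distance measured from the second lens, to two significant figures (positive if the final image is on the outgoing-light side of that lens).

8.8 cm

First lens: d_i1 = 1/(1/18.5 - 1/13) = -43.727 cm.
The intermediate image is virtual, 43.727 cm to the left of lens 1, so d_o2 = L - d_i1 = 43.5 - (-43.727) = 87.227 cm.
Second lens: d_i2 = 1/(1/8 - 1/(87.227)) = 8.808 cm.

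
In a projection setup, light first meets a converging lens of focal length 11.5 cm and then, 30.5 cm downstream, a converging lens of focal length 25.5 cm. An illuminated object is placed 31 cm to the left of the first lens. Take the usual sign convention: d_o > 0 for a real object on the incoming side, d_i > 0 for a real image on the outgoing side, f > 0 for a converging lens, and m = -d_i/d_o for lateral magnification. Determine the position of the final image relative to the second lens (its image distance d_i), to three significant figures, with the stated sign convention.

-23.5 cm

First lens: d_i1 = 1/(1/11.5 - 1/31) = 18.282 cm.
Object distance for lens 2: d_o2 = 30.5 - 18.282 = 12.218 cm.
Second lens: d_i2 = 1/(1/25.5 - 1/(12.218)) = -23.457 cm.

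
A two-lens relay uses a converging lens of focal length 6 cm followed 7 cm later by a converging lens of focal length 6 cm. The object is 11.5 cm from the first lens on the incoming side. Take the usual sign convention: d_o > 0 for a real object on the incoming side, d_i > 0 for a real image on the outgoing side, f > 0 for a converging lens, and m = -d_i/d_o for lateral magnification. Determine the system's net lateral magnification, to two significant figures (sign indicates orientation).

Lens 1: 1/d_i1 = 1/f_1 - 1/d_o1 = 1/6 - 1/11.5 = 0.07971 cm^-1, so d_i1 = 12.545 cm.
m_1 = -(12.545)/11.5 = -1.0909.
This image would form 12.545 cm past lens 1, i.e. 5.545 cm beyond lens 2, so it is a virtual object for lens 2: d_o2 = 7 - 12.545 = -5.545 cm.
Lens 2: 1/d_i2 = 1/f_2 - 1/d_o2 = 1/6 - 1/(-5.545) = 0.34699 cm^-1, so d_i2 = 2.882 cm.
m_2 = -(2.882)/(-5.545) = 0.5197.
Total m = m_1 x m_2 = (-1.0909)(0.5197) = -0.5669.

-0.57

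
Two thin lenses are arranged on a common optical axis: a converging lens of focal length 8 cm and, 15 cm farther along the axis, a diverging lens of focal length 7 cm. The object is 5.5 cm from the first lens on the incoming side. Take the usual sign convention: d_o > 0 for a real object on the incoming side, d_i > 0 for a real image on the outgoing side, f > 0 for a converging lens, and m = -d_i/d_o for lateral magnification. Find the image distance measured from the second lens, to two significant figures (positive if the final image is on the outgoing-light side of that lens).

First lens: d_i1 = 1/(1/8 - 1/5.5) = -17.600 cm.
With d_i1 < 0 the first image is virtual and lies on the object side; the object distance for lens 2 is d_o2 = 15 - (-17.600) = 32.600 cm.
Second lens: d_i2 = 1/(1/(-7) - 1/(32.600)) = -5.763 cm.

-5.8 cm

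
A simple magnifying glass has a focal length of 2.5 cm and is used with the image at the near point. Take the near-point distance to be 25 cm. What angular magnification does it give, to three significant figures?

11.0

M = 1 + D/f = 1 + 25/2.5 = 11.000.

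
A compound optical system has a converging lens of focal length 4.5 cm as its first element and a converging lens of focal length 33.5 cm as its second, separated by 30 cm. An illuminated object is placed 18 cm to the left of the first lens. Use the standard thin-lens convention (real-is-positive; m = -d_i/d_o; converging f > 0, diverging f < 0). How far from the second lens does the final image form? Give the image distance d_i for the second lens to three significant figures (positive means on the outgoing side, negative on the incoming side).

-84.6 cm

Applying the thin-lens equation to the first lens, 1/4.5 = 1/18 + 1/d_i1, which gives d_i1 = 6.000 cm.
The intermediate image is 6.000 cm to the right of lens 1, so d_o2 = L - d_i1 = 30 - 6.000 = 24.000 cm.
Applying the thin-lens equation again with f_2 = 33.5 cm and d_o2 = 24.000 cm gives d_i2 = -84.632 cm.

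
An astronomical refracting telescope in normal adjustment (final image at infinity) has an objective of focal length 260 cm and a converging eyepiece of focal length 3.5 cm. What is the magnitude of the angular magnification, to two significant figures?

|M| = f_obj/|f_eye| = 260/3.5 = 74.286.

74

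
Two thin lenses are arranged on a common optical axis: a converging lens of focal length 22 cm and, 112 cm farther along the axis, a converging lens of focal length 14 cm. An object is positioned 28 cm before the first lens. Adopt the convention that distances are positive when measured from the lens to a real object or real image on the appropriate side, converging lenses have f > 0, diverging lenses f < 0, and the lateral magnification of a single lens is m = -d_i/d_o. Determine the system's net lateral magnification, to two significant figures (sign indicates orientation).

-11

Lens 1: 1/d_i1 = 1/f_1 - 1/d_o1 = 1/22 - 1/28 = 0.00974 cm^-1, so d_i1 = 102.667 cm.
m_1 = -(102.667)/28 = -3.6667.
Object distance for lens 2: d_o2 = 112 - 102.667 = 9.333 cm.
Lens 2: 1/d_i2 = 1/f_2 - 1/d_o2 = 1/14 - 1/(9.333) = -0.03571 cm^-1, so d_i2 = -28.000 cm.
m_2 = -(-28.000)/(9.333) = 3.0000.
Overall magnification: m = m_1 m_2 = -11.0000.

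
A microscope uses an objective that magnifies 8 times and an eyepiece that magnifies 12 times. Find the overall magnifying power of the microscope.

The overall magnification of a compound microscope is the product of the objective and eyepiece magnifications:
M = M_obj x M_eye = 8 x 12 = 96.

96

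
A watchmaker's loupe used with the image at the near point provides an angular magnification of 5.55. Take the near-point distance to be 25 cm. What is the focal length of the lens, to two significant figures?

5.5 cm

For the image at the near point, M = 1 + D/f.
f = D/(M - 1) = 25/(5.55 - 1) = 5.495 cm.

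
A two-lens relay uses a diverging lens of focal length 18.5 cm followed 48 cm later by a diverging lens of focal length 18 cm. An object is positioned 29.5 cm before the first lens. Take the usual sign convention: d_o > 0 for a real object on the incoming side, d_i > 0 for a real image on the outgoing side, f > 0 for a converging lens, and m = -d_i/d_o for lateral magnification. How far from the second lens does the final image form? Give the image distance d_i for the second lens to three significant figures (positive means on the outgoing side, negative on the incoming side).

-13.8 cm

Applying the thin-lens equation to the first lens, 1/(-18.5) = 1/29.5 + 1/d_i1, which gives d_i1 = -11.370 cm.
The intermediate image is virtual, 11.370 cm to the left of lens 1, so d_o2 = L - d_i1 = 48 - (-11.370) = 59.370 cm.
Applying the thin-lens equation again with f_2 = -18 cm and d_o2 = 59.370 cm gives d_i2 = -13.812 cm.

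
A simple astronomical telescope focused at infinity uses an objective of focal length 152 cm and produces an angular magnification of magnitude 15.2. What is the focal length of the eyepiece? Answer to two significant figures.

10 cm

|M| = f_obj/f_eye, so f_eye = f_obj/|M| = 152/15.2 = 10.000 cm.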